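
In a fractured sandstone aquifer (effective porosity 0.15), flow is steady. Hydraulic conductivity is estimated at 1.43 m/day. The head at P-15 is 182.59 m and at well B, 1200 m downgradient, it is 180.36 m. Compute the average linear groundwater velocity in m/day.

0.0177

Hydraulic gradient i = (182.59 − 180.36) / 1200 = 2.23 / 1200 = 0.001858.
Darcy flux q = K · i = 1.430 × 0.001858 = 0.002657 m/day.
Seepage velocity v = q / n_e = 0.002657 / 0.15 = 0.01772 m/day.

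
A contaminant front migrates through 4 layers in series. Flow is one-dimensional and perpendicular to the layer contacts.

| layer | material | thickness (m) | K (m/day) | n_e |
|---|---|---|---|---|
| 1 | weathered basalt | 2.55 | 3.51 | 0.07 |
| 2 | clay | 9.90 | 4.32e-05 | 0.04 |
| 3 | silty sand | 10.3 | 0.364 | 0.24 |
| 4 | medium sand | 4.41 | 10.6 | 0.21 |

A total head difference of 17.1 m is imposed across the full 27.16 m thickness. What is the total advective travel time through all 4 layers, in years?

With flow normal to the layers, continuity requires the same specific discharge q through every layer.
Σ(b_i/K_i) = 2.55/3.51 + 9.90/4.32e-05 + 10.3/0.364 + 4.41/10.6 = 2.292e+05 d.
q = Δh / Σ(b_i/K_i) = 17.1 / 2.292e+05 = 7.461e-05 m/day.
In each layer the seepage velocity is v_i = q/n_i, so the layer transit time is t_i = b_i·n_i / q:
  layer 1 (weathered basalt): t_1 = 2.55 × 0.07 / 7.461e-05 = 2392 d
  layer 2 (clay): t_2 = 9.90 × 0.04 / 7.461e-05 = 5308 d
  layer 3 (silty sand): t_3 = 10.3 × 0.24 / 7.461e-05 = 33133 d
  layer 4 (medium sand): t_4 = 4.41 × 0.21 / 7.461e-05 = 12413 d
Total t = Σ t_i = 53246 days = 145.8 years.

146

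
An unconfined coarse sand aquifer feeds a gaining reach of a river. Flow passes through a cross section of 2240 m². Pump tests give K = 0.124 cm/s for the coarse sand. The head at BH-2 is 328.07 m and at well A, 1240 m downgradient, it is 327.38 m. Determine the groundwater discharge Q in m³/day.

134

Convert K: 0.124 cm/s × 864 = 107.1 m/day.
Hydraulic gradient i = (328.07 − 327.38) / 1240 = 0.69 / 1240 = 0.0005565.
Darcy's law: Q = K · A · i = 107.1 × 2240 × 0.0005565 = 133.5 m³/day.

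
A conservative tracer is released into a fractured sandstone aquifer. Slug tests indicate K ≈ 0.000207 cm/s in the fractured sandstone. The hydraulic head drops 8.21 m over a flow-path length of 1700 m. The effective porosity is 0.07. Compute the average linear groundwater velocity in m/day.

Convert K: 0.000207 cm/s × 864 = 0.1788 m/day.
Hydraulic gradient i = Δh / L = 8.21 / 1700 = 0.004829.
Darcy flux q = K · i = 0.1788 × 0.004829 = 0.0008637 m/day.
Seepage velocity v = q / n_e = 0.0008637 / 0.07 = 0.01234 m/day.

0.0123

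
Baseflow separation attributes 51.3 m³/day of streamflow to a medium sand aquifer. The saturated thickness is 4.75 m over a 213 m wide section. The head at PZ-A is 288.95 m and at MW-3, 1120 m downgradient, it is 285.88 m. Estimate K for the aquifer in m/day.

18.5

Cross-sectional area A = 213 × 4.75 = 1012 m².
Hydraulic gradient i = (288.95 − 285.88) / 1120 = 3.07 / 1120 = 0.002741.
From Q = K·A·i, K = Q / (A·i) = 51.3 / (1012 × 0.002741) = 18.50 m/day.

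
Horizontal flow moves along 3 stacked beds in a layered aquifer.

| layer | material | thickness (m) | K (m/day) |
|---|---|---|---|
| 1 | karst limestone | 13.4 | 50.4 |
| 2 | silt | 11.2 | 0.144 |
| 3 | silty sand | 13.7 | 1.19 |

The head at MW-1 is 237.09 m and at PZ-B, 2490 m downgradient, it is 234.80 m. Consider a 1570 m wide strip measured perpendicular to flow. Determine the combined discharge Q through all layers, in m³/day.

1000

Flow is parallel to layering, so each bed carries its own Darcy discharge and the transmissivities add.
Σ(K_i·b_i) = 50.4×13.4 + 0.144×11.2 + 1.19×13.7 = 693.3 m²/day.
Hydraulic gradient i = (237.09 − 234.80) / 2490 = 2.29 / 2490 = 0.0009197.
Q = Σ(K_i·b_i) · W · i = 693.3 × 1570 × 0.0009197 = 1001 m³/day.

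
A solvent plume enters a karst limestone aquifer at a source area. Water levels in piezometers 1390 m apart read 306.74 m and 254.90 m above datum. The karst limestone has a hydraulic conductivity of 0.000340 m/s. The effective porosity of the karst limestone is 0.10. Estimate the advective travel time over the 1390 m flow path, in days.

Convert K: 0.000340 m/s × 86400 = 29.38 m/day.
Hydraulic gradient i = (306.74 − 254.90) / 1390 = 51.84 / 1390 = 0.03729.
Darcy flux q = K · i = 29.38 × 0.03729 = 1.096 m/day.
Seepage velocity v = q / n_e = 1.096 / 0.10 = 10.96 m/day.
Travel time t = L / v = 1390 / 10.96 = 126.9 days.

127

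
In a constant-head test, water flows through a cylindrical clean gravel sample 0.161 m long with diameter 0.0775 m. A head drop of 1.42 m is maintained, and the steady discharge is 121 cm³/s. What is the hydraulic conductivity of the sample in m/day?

251

Cross-sectional area A = π·(d/2)² = π × (0.0775/2)² = 0.004717 m².
Convert discharge: 121 cm³/s = 0.0001210 m³/s.
Darcy's law rearranged: K = Q·L / (A·Δh) = 0.0001210 × 0.161 / (0.004717 × 1.42) = 0.002908 m/s = 251.3 m/day.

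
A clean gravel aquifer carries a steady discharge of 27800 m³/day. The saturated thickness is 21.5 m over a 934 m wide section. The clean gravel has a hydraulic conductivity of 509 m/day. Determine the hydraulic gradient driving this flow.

Cross-sectional area A = 934 × 21.5 = 20081 m².
From Q = K·A·i, i = Q / (K·A) = 27800 / (509.0 × 20081) = 0.002720.

0.00272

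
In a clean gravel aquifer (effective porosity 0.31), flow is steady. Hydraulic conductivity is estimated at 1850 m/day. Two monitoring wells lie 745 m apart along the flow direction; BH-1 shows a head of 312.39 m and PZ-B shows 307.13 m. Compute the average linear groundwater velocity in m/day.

42.1

Hydraulic gradient i = (312.39 − 307.13) / 745 = 5.26 / 745 = 0.007060.
Darcy flux q = K · i = 1850 × 0.007060 = 13.06 m/day.
Seepage velocity v = q / n_e = 13.06 / 0.31 = 42.13 m/day.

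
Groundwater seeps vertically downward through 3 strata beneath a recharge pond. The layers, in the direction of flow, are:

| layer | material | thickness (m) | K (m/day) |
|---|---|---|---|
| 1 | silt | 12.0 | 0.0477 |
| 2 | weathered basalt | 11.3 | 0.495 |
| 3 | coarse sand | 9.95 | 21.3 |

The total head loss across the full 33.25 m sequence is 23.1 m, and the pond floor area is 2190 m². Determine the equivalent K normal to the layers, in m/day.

0.121

Flow is perpendicular to layering, so the layers act in series and the equivalent K is the thickness-weighted harmonic mean.
Total thickness L = 12.0 + 11.3 + 9.95 = 33.25 m.
Σ(b_i/K_i) = 12.0/0.0477 + 11.3/0.495 + 9.95/21.3 = 274.9 d.
K_eq = L / Σ(b_i/K_i) = 33.25 / 274.9 = 0.1210 m/day.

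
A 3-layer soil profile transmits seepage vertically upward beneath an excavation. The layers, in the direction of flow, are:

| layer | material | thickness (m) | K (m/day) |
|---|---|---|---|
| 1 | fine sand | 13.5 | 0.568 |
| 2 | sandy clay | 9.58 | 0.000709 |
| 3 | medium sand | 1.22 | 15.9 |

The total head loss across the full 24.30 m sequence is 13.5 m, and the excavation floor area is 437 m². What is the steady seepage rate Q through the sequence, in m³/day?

0.436

Flow is perpendicular to layering, so the layers act in series and the equivalent K is the thickness-weighted harmonic mean.
Total thickness L = 13.5 + 9.58 + 1.22 = 24.30 m.
Σ(b_i/K_i) = 13.5/0.568 + 9.58/0.000709 + 1.22/15.9 = 13536 d.
K_eq = L / Σ(b_i/K_i) = 24.30 / 13536 = 0.001795 m/day.
Q = K_eq · A · (Δh/L) = 0.001795 × 437 × (13.5/24.30) = 0.4358 m³/day.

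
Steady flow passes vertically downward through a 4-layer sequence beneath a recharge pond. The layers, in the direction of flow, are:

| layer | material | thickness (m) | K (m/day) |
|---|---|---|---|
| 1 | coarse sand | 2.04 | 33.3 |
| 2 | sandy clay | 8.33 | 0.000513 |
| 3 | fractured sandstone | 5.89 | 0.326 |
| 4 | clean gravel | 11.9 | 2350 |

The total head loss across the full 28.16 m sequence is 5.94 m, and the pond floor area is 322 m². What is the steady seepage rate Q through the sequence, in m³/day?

Flow is perpendicular to layering, so the layers act in series and the equivalent K is the thickness-weighted harmonic mean.
Total thickness L = 2.04 + 8.33 + 5.89 + 11.9 = 28.16 m.
Σ(b_i/K_i) = 2.04/33.3 + 8.33/0.000513 + 5.89/0.326 + 11.9/2350 = 16256 d.
K_eq = L / Σ(b_i/K_i) = 28.16 / 16256 = 0.001732 m/day.
Q = K_eq · A · (Δh/L) = 0.001732 × 322 × (5.94/28.16) = 0.1177 m³/day.

0.118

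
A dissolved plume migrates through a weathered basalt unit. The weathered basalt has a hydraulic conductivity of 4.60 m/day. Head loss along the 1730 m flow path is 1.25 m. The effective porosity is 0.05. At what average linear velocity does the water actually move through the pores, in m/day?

Hydraulic gradient i = Δh / L = 1.25 / 1730 = 0.0007225.
Darcy flux q = K · i = 4.600 × 0.0007225 = 0.003324 m/day.
Seepage velocity v = q / n_e = 0.003324 / 0.05 = 0.06647 m/day.

0.0665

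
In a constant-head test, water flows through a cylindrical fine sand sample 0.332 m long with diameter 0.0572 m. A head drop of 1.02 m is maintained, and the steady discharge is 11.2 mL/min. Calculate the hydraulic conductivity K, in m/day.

Cross-sectional area A = π·(d/2)² = π × (0.0572/2)² = 0.002570 m².
Convert discharge: 11.2 mL/min = 1.867e-07 m³/s.
Darcy's law rearranged: K = Q·L / (A·Δh) = 1.867e-07 × 0.332 / (0.002570 × 1.02) = 2.364e-05 m/s = 2.043 m/day.

2.04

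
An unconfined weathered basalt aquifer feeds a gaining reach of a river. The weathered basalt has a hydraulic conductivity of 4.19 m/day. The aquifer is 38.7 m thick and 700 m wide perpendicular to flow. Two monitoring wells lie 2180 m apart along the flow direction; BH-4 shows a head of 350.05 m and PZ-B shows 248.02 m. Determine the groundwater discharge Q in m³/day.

5310

Cross-sectional area A = 700 × 38.7 = 27090 m².
Hydraulic gradient i = (350.05 − 248.02) / 2180 = 102.03 / 2180 = 0.04680.
Darcy's law: Q = K · A · i = 4.190 × 27090 × 0.04680 = 5312 m³/day.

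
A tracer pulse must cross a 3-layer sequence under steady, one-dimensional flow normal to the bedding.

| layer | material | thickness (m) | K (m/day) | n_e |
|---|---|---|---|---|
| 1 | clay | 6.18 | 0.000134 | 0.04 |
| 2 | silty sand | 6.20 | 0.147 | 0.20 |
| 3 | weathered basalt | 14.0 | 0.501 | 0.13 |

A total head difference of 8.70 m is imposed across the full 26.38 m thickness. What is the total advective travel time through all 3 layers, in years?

48.1

With flow normal to the layers, continuity requires the same specific discharge q through every layer.
Σ(b_i/K_i) = 6.18/0.000134 + 6.20/0.147 + 14.0/0.501 = 46190 d.
q = Δh / Σ(b_i/K_i) = 8.70 / 46190 = 0.0001884 m/day.
In each layer the seepage velocity is v_i = q/n_i, so the layer transit time is t_i = b_i·n_i / q:
  layer 1 (clay): t_1 = 6.18 × 0.04 / 0.0001884 = 1312 d
  layer 2 (silty sand): t_2 = 6.20 × 0.20 / 0.0001884 = 6583 d
  layer 3 (weathered basalt): t_3 = 14.0 × 0.13 / 0.0001884 = 9663 d
Total t = Σ t_i = 17558 days = 48.07 years.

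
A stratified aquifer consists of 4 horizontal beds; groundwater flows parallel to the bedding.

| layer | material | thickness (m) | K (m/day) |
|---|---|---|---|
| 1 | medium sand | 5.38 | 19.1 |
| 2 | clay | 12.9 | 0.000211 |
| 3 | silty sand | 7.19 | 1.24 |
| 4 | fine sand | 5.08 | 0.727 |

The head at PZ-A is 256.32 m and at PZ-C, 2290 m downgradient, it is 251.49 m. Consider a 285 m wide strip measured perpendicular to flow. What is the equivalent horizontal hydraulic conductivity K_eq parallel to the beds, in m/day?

Flow is parallel to layering, so each bed carries its own Darcy discharge and the transmissivities add.
Σ(K_i·b_i) = 19.1×5.38 + 0.000211×12.9 + 1.24×7.19 + 0.727×5.08 = 115.4 m²/day.
Total thickness b = 30.55 m, so K_eq = Σ(K_i·b_i)/b = 3.776 m/day.

3.78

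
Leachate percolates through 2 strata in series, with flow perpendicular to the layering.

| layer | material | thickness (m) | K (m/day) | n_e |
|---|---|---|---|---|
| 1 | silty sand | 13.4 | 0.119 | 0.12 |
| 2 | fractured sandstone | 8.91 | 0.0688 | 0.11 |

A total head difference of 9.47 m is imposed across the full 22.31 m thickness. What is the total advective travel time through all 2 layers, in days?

66.2

With flow normal to the layers, continuity requires the same specific discharge q through every layer.
Σ(b_i/K_i) = 13.4/0.119 + 8.91/0.0688 = 242.1 d.
q = Δh / Σ(b_i/K_i) = 9.47 / 242.1 = 0.03911 m/day.
In each layer the seepage velocity is v_i = q/n_i, so the layer transit time is t_i = b_i·n_i / q:
  layer 1 (silty sand): t_1 = 13.4 × 0.12 / 0.03911 = 41.11 d
  layer 2 (fractured sandstone): t_2 = 8.91 × 0.11 / 0.03911 = 25.06 d
Total t = Σ t_i = 66.17 days.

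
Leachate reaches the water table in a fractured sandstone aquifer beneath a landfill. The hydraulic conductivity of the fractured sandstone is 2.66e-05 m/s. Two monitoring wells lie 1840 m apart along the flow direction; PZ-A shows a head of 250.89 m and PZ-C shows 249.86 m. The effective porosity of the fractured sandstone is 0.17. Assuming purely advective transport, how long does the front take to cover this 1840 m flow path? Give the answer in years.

666

Convert K: 2.66e-05 m/s × 86400 = 2.298 m/day.
Hydraulic gradient i = (250.89 − 249.86) / 1840 = 1.03 / 1840 = 0.0005598.
Darcy flux q = K · i = 2.298 × 0.0005598 = 0.001287 m/day.
Seepage velocity v = q / n_e = 0.001287 / 0.17 = 0.007568 m/day.
Travel time t = L / v = 1840 / 0.007568 = 2.431e+05 days = 665.7 years.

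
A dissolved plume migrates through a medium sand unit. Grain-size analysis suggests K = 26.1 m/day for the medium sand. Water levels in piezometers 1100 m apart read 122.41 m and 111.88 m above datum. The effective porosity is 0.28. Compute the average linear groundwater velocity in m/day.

0.892

Hydraulic gradient i = (122.41 − 111.88) / 1100 = 10.53 / 1100 = 0.009573.
Darcy flux q = K · i = 26.10 × 0.009573 = 0.2498 m/day.
Seepage velocity v = q / n_e = 0.2498 / 0.28 = 0.8923 m/day.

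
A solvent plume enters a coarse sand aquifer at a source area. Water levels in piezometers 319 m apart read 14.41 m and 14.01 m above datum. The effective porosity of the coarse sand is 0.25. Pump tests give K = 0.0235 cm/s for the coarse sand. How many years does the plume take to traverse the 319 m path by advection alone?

Convert K: 0.0235 cm/s × 864 = 20.30 m/day.
Hydraulic gradient i = (14.41 − 14.01) / 319 = 0.4 / 319 = 0.001254.
Darcy flux q = K · i = 20.30 × 0.001254 = 0.02546 m/day.
Seepage velocity v = q / n_e = 0.02546 / 0.25 = 0.1018 m/day.
Travel time t = L / v = 319 / 0.1018 = 3132 days = 8.576 years.

8.58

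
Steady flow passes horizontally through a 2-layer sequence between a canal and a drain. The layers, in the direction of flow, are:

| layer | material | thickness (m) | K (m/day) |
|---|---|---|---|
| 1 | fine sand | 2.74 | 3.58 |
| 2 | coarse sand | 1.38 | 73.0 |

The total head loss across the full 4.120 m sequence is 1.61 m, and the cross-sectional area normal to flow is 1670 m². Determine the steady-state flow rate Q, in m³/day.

Flow is perpendicular to layering, so the layers act in series and the equivalent K is the thickness-weighted harmonic mean.
Total thickness L = 2.74 + 1.38 = 4.120 m.
Σ(b_i/K_i) = 2.74/3.58 + 1.38/73.0 = 0.7843 d.
K_eq = L / Σ(b_i/K_i) = 4.120 / 0.7843 = 5.253 m/day.
Q = K_eq · A · (Δh/L) = 5.253 × 1670 × (1.61/4.120) = 3428 m³/day.

3430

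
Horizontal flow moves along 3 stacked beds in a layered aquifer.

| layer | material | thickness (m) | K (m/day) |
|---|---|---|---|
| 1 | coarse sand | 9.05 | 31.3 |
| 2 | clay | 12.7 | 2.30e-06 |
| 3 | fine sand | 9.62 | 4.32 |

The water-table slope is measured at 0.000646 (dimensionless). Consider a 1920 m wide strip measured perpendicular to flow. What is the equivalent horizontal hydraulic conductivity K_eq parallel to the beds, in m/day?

Flow is parallel to layering, so each bed carries its own Darcy discharge and the transmissivities add.
Σ(K_i·b_i) = 31.3×9.05 + 2.30e-06×12.7 + 4.32×9.62 = 324.8 m²/day.
Total thickness b = 31.37 m, so K_eq = Σ(K_i·b_i)/b = 10.35 m/day.

10.4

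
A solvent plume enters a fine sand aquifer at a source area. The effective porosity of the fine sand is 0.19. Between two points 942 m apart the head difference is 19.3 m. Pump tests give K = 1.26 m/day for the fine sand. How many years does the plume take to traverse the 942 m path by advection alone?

Hydraulic gradient i = Δh / L = 19.3 / 942 = 0.02049.
Darcy flux q = K · i = 1.260 × 0.02049 = 0.02582 m/day.
Seepage velocity v = q / n_e = 0.02582 / 0.19 = 0.1359 m/day.
Travel time t = L / v = 942 / 0.1359 = 6933 days = 18.98 years.

19.0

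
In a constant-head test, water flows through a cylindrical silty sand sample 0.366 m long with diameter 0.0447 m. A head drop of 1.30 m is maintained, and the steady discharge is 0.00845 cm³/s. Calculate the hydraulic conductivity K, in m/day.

Cross-sectional area A = π·(d/2)² = π × (0.0447/2)² = 0.001569 m².
Convert discharge: 0.00845 cm³/s = 8.450e-09 m³/s.
Darcy's law rearranged: K = Q·L / (A·Δh) = 8.450e-09 × 0.366 / (0.001569 × 1.30) = 1.516e-06 m/s = 0.1310 m/day.

0.131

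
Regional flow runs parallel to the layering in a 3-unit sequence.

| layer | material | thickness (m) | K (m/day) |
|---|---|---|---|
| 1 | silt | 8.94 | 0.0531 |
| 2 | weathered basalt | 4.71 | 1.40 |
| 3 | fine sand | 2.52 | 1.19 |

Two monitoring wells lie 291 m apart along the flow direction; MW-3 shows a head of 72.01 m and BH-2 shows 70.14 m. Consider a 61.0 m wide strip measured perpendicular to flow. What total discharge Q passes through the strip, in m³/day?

3.95

Flow is parallel to layering, so each bed carries its own Darcy discharge and the transmissivities add.
Σ(K_i·b_i) = 0.0531×8.94 + 1.40×4.71 + 1.19×2.52 = 10.07 m²/day.
Hydraulic gradient i = (72.01 − 70.14) / 291 = 1.87 / 291 = 0.006426.
Q = Σ(K_i·b_i) · W · i = 10.07 × 61.0 × 0.006426 = 3.946 m³/day.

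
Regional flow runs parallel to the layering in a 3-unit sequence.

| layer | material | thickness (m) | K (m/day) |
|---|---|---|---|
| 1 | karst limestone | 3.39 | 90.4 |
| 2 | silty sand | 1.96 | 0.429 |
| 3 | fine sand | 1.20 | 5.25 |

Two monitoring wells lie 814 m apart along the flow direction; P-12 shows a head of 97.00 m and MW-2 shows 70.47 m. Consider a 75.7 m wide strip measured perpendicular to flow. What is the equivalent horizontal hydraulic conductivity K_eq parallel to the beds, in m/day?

47.9

Flow is parallel to layering, so each bed carries its own Darcy discharge and the transmissivities add.
Σ(K_i·b_i) = 90.4×3.39 + 0.429×1.96 + 5.25×1.20 = 313.6 m²/day.
Total thickness b = 6.550 m, so K_eq = Σ(K_i·b_i)/b = 47.88 m/day.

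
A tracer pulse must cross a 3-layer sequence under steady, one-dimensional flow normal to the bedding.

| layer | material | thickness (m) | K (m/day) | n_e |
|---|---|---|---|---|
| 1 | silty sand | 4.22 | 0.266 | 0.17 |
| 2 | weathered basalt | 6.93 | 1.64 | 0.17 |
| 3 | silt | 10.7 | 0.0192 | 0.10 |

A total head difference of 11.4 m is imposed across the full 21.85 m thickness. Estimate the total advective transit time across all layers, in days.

With flow normal to the layers, continuity requires the same specific discharge q through every layer.
Σ(b_i/K_i) = 4.22/0.266 + 6.93/1.64 + 10.7/0.0192 = 577.4 d.
q = Δh / Σ(b_i/K_i) = 11.4 / 577.4 = 0.01974 m/day.
In each layer the seepage velocity is v_i = q/n_i, so the layer transit time is t_i = b_i·n_i / q:
  layer 1 (silty sand): t_1 = 4.22 × 0.17 / 0.01974 = 36.33 d
  layer 2 (weathered basalt): t_2 = 6.93 × 0.17 / 0.01974 = 59.67 d
  layer 3 (silt): t_3 = 10.7 × 0.10 / 0.01974 = 54.19 d
Total t = Σ t_i = 150.2 days.

150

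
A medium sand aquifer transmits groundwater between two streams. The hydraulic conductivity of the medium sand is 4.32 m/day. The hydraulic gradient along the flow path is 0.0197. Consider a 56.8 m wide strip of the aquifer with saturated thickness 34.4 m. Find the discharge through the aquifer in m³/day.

Cross-sectional area A = 56.8 × 34.4 = 1954 m².
Hydraulic gradient i = 0.0197.
Darcy's law: Q = K · A · i = 4.320 × 1954 × 0.01970 = 166.3 m³/day.

166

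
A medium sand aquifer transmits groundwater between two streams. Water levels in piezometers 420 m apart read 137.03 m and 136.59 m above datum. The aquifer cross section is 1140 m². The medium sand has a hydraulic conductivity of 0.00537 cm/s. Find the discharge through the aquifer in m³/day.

Convert K: 0.00537 cm/s × 864 = 4.640 m/day.
Hydraulic gradient i = (137.03 − 136.59) / 420 = 0.44 / 420 = 0.001048.
Darcy's law: Q = K · A · i = 4.640 × 1140 × 0.001048 = 5.541 m³/day.

5.54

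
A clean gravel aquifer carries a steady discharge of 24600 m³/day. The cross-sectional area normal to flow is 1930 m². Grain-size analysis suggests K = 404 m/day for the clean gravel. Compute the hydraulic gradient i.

0.0315

From Q = K·A·i, i = Q / (K·A) = 24600 / (404.0 × 1930) = 0.03155.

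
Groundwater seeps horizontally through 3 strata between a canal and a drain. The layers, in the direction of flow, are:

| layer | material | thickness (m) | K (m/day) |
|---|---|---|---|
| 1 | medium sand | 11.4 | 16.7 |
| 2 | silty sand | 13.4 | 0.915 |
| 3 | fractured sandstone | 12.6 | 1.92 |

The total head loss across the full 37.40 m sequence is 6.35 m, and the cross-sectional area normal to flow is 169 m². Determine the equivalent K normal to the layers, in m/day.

Flow is perpendicular to layering, so the layers act in series and the equivalent K is the thickness-weighted harmonic mean.
Total thickness L = 11.4 + 13.4 + 12.6 = 37.40 m.
Σ(b_i/K_i) = 11.4/16.7 + 13.4/0.915 + 12.6/1.92 = 21.89 d.
K_eq = L / Σ(b_i/K_i) = 37.40 / 21.89 = 1.709 m/day.

1.71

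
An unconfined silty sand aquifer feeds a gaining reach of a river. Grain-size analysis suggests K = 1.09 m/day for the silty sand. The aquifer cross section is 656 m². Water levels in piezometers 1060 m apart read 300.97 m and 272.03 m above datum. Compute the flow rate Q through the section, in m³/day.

Hydraulic gradient i = (300.97 − 272.03) / 1060 = 28.94 / 1060 = 0.02730.
Darcy's law: Q = K · A · i = 1.090 × 656.0 × 0.02730 = 19.52 m³/day.

19.5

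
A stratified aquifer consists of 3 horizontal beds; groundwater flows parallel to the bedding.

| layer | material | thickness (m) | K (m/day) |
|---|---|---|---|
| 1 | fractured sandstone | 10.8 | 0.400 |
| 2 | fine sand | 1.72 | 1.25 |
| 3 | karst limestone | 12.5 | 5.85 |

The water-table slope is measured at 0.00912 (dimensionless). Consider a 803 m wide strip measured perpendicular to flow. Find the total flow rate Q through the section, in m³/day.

Flow is parallel to layering, so each bed carries its own Darcy discharge and the transmissivities add.
Σ(K_i·b_i) = 0.400×10.8 + 1.25×1.72 + 5.85×12.5 = 79.59 m²/day.
Hydraulic gradient i = 0.00912.
Q = Σ(K_i·b_i) · W · i = 79.59 × 803 × 0.009120 = 582.9 m³/day.

583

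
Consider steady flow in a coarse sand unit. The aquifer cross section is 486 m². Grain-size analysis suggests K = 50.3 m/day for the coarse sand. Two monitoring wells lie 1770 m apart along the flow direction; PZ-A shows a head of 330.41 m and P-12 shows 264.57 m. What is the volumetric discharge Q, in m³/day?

909

Hydraulic gradient i = (330.41 − 264.57) / 1770 = 65.84 / 1770 = 0.03720.
Darcy's law: Q = K · A · i = 50.30 × 486.0 × 0.03720 = 909.3 m³/day.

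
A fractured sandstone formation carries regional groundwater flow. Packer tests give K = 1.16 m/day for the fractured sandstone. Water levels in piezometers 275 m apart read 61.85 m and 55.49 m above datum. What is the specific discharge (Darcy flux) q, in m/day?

Hydraulic gradient i = (61.85 − 55.49) / 275 = 6.36 / 275 = 0.02313.
Specific discharge q = K · i = 1.160 × 0.02313 = 0.02683 m/day.

0.0268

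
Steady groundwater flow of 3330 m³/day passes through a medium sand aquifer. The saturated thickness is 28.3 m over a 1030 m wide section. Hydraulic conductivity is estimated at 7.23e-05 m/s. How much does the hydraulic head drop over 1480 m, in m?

27.1

Convert K: 7.23e-05 m/s × 86400 = 6.247 m/day.
Cross-sectional area A = 1030 × 28.3 = 29149 m².
From Q = K·A·i, i = Q / (K·A) = 3330 / (6.247 × 29149) = 0.01829.
Head loss Δh = i · L = 0.01829 × 1480 = 27.07 m.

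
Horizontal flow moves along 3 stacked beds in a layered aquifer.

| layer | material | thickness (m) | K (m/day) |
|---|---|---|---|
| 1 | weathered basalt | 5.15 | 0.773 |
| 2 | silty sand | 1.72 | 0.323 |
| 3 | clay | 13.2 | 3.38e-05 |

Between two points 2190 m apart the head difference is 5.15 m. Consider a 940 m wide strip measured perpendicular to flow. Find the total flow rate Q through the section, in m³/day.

10.0

Flow is parallel to layering, so each bed carries its own Darcy discharge and the transmissivities add.
Σ(K_i·b_i) = 0.773×5.15 + 0.323×1.72 + 3.38e-05×13.2 = 4.537 m²/day.
Hydraulic gradient i = Δh / L = 5.15 / 2190 = 0.002352.
Q = Σ(K_i·b_i) · W · i = 4.537 × 940 × 0.002352 = 10.03 m³/day.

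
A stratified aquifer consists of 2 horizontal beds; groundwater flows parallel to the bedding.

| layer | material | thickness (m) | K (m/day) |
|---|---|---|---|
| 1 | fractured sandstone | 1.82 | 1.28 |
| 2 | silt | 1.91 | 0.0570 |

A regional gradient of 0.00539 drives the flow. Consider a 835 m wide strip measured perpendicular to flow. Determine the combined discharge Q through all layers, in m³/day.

11.0

Flow is parallel to layering, so each bed carries its own Darcy discharge and the transmissivities add.
Σ(K_i·b_i) = 1.28×1.82 + 0.0570×1.91 = 2.438 m²/day.
Hydraulic gradient i = 0.00539.
Q = Σ(K_i·b_i) · W · i = 2.438 × 835 × 0.005390 = 10.97 m³/day.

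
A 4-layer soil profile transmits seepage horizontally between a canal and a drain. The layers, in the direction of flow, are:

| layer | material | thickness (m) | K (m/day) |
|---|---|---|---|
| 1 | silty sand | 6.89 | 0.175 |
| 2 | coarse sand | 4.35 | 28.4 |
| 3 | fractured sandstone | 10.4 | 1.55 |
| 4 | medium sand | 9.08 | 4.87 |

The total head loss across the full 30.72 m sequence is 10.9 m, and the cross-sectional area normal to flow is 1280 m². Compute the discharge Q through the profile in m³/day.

290

Flow is perpendicular to layering, so the layers act in series and the equivalent K is the thickness-weighted harmonic mean.
Total thickness L = 6.89 + 4.35 + 10.4 + 9.08 = 30.72 m.
Σ(b_i/K_i) = 6.89/0.175 + 4.35/28.4 + 10.4/1.55 + 9.08/4.87 = 48.10 d.
K_eq = L / Σ(b_i/K_i) = 30.72 / 48.10 = 0.6387 m/day.
Q = K_eq · A · (Δh/L) = 0.6387 × 1280 × (10.9/30.72) = 290.1 m³/day.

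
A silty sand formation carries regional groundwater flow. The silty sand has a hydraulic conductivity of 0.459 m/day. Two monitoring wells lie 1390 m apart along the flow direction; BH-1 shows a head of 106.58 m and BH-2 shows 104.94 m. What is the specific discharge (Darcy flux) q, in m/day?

0.000542

Hydraulic gradient i = (106.58 − 104.94) / 1390 = 1.64 / 1390 = 0.001180.
Specific discharge q = K · i = 0.4590 × 0.001180 = 0.0005416 m/day.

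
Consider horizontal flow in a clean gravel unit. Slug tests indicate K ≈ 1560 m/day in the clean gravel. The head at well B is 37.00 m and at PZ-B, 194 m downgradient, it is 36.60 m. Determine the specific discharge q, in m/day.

Hydraulic gradient i = (37.00 − 36.60) / 194 = 0.4 / 194 = 0.002062.
Specific discharge q = K · i = 1560 × 0.002062 = 3.216 m/day.

3.22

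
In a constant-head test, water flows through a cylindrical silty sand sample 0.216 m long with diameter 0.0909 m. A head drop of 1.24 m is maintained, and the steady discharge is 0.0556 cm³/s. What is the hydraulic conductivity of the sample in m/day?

0.129

Cross-sectional area A = π·(d/2)² = π × (0.0909/2)² = 0.006490 m².
Convert discharge: 0.0556 cm³/s = 5.560e-08 m³/s.
Darcy's law rearranged: K = Q·L / (A·Δh) = 5.560e-08 × 0.216 / (0.006490 × 1.24) = 1.492e-06 m/s = 0.1289 m/day.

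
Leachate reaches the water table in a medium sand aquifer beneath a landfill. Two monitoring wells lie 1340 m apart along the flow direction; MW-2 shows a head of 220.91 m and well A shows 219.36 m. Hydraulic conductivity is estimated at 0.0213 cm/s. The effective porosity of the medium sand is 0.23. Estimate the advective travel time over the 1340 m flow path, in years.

39.6

Convert K: 0.0213 cm/s × 864 = 18.40 m/day.
Hydraulic gradient i = (220.91 − 219.36) / 1340 = 1.55 / 1340 = 0.001157.
Darcy flux q = K · i = 18.40 × 0.001157 = 0.02129 m/day.
Seepage velocity v = q / n_e = 0.02129 / 0.23 = 0.09255 m/day.
Travel time t = L / v = 1340 / 0.09255 = 14478 days = 39.64 years.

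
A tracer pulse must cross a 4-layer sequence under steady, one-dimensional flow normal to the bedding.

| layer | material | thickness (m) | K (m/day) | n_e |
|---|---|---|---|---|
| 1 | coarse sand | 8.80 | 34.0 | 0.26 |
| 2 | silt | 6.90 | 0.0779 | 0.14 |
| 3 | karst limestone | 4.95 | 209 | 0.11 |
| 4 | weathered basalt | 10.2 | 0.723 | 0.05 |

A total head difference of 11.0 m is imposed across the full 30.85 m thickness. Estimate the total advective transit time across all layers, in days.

40.3

With flow normal to the layers, continuity requires the same specific discharge q through every layer.
Σ(b_i/K_i) = 8.80/34.0 + 6.90/0.0779 + 4.95/209 + 10.2/0.723 = 103.0 d.
q = Δh / Σ(b_i/K_i) = 11.0 / 103.0 = 0.1068 m/day.
In each layer the seepage velocity is v_i = q/n_i, so the layer transit time is t_i = b_i·n_i / q:
  layer 1 (coarse sand): t_1 = 8.80 × 0.26 / 0.1068 = 21.42 d
  layer 2 (silt): t_2 = 6.90 × 0.14 / 0.1068 = 9.042 d
  layer 3 (karst limestone): t_3 = 4.95 × 0.11 / 0.1068 = 5.097 d
  layer 4 (weathered basalt): t_4 = 10.2 × 0.05 / 0.1068 = 4.774 d
Total t = Σ t_i = 40.33 days.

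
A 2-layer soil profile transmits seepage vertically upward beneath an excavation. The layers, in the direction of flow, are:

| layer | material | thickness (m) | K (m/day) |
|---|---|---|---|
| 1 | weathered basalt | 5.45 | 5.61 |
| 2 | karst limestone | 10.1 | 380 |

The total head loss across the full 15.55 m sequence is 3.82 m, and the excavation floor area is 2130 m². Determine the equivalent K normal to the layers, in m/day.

15.6

Flow is perpendicular to layering, so the layers act in series and the equivalent K is the thickness-weighted harmonic mean.
Total thickness L = 5.45 + 10.1 = 15.55 m.
Σ(b_i/K_i) = 5.45/5.61 + 10.1/380 = 0.9981 d.
K_eq = L / Σ(b_i/K_i) = 15.55 / 0.9981 = 15.58 m/day.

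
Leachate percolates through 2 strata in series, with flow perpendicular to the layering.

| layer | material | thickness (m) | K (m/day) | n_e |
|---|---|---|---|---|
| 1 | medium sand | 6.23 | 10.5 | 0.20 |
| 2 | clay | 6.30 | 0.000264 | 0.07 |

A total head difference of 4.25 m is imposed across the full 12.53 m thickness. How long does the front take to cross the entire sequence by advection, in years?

With flow normal to the layers, continuity requires the same specific discharge q through every layer.
Σ(b_i/K_i) = 6.23/10.5 + 6.30/0.000264 = 23864 d.
q = Δh / Σ(b_i/K_i) = 4.25 / 23864 = 0.0001781 m/day.
In each layer the seepage velocity is v_i = q/n_i, so the layer transit time is t_i = b_i·n_i / q:
  layer 1 (medium sand): t_1 = 6.23 × 0.20 / 0.0001781 = 6996 d
  layer 2 (clay): t_2 = 6.30 × 0.07 / 0.0001781 = 2476 d
Total t = Σ t_i = 9473 days = 25.93 years.

25.9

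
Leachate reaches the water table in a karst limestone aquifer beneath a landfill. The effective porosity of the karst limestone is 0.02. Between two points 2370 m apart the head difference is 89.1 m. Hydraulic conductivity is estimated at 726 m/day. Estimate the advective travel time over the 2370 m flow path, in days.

Hydraulic gradient i = Δh / L = 89.1 / 2370 = 0.03759.
Darcy flux q = K · i = 726.0 × 0.03759 = 27.29 m/day.
Seepage velocity v = q / n_e = 27.29 / 0.02 = 1365 m/day.
Travel time t = L / v = 2370 / 1365 = 1.737 days.

1.74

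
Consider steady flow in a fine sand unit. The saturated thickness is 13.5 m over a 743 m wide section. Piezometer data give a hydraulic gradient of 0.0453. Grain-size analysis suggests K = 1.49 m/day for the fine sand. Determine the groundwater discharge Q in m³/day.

Cross-sectional area A = 743 × 13.5 = 10030 m².
Hydraulic gradient i = 0.0453.
Darcy's law: Q = K · A · i = 1.490 × 10030 × 0.04530 = 677.0 m³/day.

677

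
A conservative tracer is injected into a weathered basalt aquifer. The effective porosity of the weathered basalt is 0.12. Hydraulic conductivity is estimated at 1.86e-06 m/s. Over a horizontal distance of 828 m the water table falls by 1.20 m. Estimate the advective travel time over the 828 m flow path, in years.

1170

Convert K: 1.86e-06 m/s × 86400 = 0.1607 m/day.
Hydraulic gradient i = Δh / L = 1.20 / 828 = 0.001449.
Darcy flux q = K · i = 0.1607 × 0.001449 = 0.0002329 m/day.
Seepage velocity v = q / n_e = 0.0002329 / 0.12 = 0.001941 m/day.
Travel time t = L / v = 828 / 0.001941 = 4.266e+05 days = 1168 years.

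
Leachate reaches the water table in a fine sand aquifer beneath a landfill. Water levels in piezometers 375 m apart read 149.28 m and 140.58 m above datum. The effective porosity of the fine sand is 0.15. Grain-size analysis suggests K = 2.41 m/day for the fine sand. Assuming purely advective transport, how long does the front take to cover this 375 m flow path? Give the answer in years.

2.75

Hydraulic gradient i = (149.28 − 140.58) / 375 = 8.7 / 375 = 0.02320.
Darcy flux q = K · i = 2.410 × 0.02320 = 0.05591 m/day.
Seepage velocity v = q / n_e = 0.05591 / 0.15 = 0.3727 m/day.
Travel time t = L / v = 375 / 0.3727 = 1006 days = 2.754 years.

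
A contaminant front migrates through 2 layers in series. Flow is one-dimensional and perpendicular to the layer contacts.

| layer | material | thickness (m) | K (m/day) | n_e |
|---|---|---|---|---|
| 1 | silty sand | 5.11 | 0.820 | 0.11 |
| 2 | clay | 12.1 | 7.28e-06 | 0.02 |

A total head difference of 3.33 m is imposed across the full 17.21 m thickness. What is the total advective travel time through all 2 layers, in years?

With flow normal to the layers, continuity requires the same specific discharge q through every layer.
Σ(b_i/K_i) = 5.11/0.820 + 12.1/7.28e-06 = 1.662e+06 d.
q = Δh / Σ(b_i/K_i) = 3.33 / 1.662e+06 = 2.003e-06 m/day.
In each layer the seepage velocity is v_i = q/n_i, so the layer transit time is t_i = b_i·n_i / q:
  layer 1 (silty sand): t_1 = 5.11 × 0.11 / 2.003e-06 = 2.806e+05 d
  layer 2 (clay): t_2 = 12.1 × 0.02 / 2.003e-06 = 1.208e+05 d
Total t = Σ t_i = 4.013e+05 days = 1099 years.

1100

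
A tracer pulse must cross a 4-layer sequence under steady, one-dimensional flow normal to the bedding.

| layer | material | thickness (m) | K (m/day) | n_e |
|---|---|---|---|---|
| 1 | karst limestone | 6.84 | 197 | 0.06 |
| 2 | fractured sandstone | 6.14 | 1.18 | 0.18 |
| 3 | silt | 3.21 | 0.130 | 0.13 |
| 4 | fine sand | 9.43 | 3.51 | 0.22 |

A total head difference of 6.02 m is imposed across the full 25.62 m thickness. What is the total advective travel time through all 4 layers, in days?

21.7

With flow normal to the layers, continuity requires the same specific discharge q through every layer.
Σ(b_i/K_i) = 6.84/197 + 6.14/1.18 + 3.21/0.130 + 9.43/3.51 = 32.62 d.
q = Δh / Σ(b_i/K_i) = 6.02 / 32.62 = 0.1846 m/day.
In each layer the seepage velocity is v_i = q/n_i, so the layer transit time is t_i = b_i·n_i / q:
  layer 1 (karst limestone): t_1 = 6.84 × 0.06 / 0.1846 = 2.224 d
  layer 2 (fractured sandstone): t_2 = 6.14 × 0.18 / 0.1846 = 5.988 d
  layer 3 (silt): t_3 = 3.21 × 0.13 / 0.1846 = 2.261 d
  layer 4 (fine sand): t_4 = 9.43 × 0.22 / 0.1846 = 11.24 d
Total t = Σ t_i = 21.71 days.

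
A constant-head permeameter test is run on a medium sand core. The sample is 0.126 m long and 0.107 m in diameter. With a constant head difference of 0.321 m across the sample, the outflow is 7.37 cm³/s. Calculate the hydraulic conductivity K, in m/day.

27.8

Cross-sectional area A = π·(d/2)² = π × (0.107/2)² = 0.008992 m².
Convert discharge: 7.37 cm³/s = 7.370e-06 m³/s.
Darcy's law rearranged: K = Q·L / (A·Δh) = 7.370e-06 × 0.126 / (0.008992 × 0.321) = 0.0003217 m/s = 27.80 m/day.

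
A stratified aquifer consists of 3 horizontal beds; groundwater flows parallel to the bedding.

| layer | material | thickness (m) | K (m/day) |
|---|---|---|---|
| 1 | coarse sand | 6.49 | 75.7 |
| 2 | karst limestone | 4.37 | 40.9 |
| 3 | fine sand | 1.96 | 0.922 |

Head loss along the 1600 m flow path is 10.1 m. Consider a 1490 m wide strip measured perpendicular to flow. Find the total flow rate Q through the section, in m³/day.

6320

Flow is parallel to layering, so each bed carries its own Darcy discharge and the transmissivities add.
Σ(K_i·b_i) = 75.7×6.49 + 40.9×4.37 + 0.922×1.96 = 671.8 m²/day.
Hydraulic gradient i = Δh / L = 10.1 / 1600 = 0.006312.
Q = Σ(K_i·b_i) · W · i = 671.8 × 1490 × 0.006312 = 6319 m³/day.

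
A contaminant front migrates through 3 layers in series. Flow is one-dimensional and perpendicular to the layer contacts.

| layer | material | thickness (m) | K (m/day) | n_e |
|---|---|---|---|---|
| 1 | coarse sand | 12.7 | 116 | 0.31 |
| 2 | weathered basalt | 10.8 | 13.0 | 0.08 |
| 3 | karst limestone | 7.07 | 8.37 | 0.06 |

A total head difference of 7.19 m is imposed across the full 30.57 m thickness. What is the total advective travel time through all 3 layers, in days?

1.30

With flow normal to the layers, continuity requires the same specific discharge q through every layer.
Σ(b_i/K_i) = 12.7/116 + 10.8/13.0 + 7.07/8.37 = 1.785 d.
q = Δh / Σ(b_i/K_i) = 7.19 / 1.785 = 4.028 m/day.
In each layer the seepage velocity is v_i = q/n_i, so the layer transit time is t_i = b_i·n_i / q:
  layer 1 (coarse sand): t_1 = 12.7 × 0.31 / 4.028 = 0.9774 d
  layer 2 (weathered basalt): t_2 = 10.8 × 0.08 / 4.028 = 0.2145 d
  layer 3 (karst limestone): t_3 = 7.07 × 0.06 / 4.028 = 0.1053 d
Total t = Σ t_i = 1.297 days.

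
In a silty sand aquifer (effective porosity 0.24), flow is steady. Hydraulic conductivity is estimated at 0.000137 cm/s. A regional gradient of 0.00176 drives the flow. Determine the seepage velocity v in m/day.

Convert K: 0.000137 cm/s × 864 = 0.1184 m/day.
Hydraulic gradient i = 0.00176.
Darcy flux q = K · i = 0.1184 × 0.001760 = 0.0002083 m/day.
Seepage velocity v = q / n_e = 0.0002083 / 0.24 = 0.0008680 m/day.

0.000868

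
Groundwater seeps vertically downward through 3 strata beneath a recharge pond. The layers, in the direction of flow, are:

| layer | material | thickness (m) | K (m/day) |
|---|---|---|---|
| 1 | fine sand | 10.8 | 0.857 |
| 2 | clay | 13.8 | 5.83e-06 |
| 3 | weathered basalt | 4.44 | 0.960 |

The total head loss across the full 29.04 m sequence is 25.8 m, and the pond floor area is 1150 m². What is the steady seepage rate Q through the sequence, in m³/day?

Flow is perpendicular to layering, so the layers act in series and the equivalent K is the thickness-weighted harmonic mean.
Total thickness L = 10.8 + 13.8 + 4.44 = 29.04 m.
Σ(b_i/K_i) = 10.8/0.857 + 13.8/5.83e-06 + 4.44/0.960 = 2.367e+06 d.
K_eq = L / Σ(b_i/K_i) = 29.04 / 2.367e+06 = 1.227e-05 m/day.
Q = K_eq · A · (Δh/L) = 1.227e-05 × 1150 × (25.8/29.04) = 0.01253 m³/day.

0.0125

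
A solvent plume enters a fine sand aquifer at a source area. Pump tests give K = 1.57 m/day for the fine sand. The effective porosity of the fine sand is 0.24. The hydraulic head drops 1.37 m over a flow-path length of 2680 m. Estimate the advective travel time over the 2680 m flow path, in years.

2190

Hydraulic gradient i = Δh / L = 1.37 / 2680 = 0.0005112.
Darcy flux q = K · i = 1.570 × 0.0005112 = 0.0008026 m/day.
Seepage velocity v = q / n_e = 0.0008026 / 0.24 = 0.003344 m/day.
Travel time t = L / v = 2680 / 0.003344 = 8.014e+05 days = 2194 years.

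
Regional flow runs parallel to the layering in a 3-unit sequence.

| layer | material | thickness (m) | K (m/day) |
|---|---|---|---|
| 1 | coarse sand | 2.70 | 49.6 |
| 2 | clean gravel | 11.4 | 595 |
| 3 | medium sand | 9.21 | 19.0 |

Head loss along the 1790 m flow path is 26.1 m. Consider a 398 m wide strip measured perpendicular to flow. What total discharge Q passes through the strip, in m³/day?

41200

Flow is parallel to layering, so each bed carries its own Darcy discharge and the transmissivities add.
Σ(K_i·b_i) = 49.6×2.70 + 595×11.4 + 19.0×9.21 = 7092 m²/day.
Hydraulic gradient i = Δh / L = 26.1 / 1790 = 0.01458.
Q = Σ(K_i·b_i) · W · i = 7092 × 398 × 0.01458 = 41156 m³/day.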